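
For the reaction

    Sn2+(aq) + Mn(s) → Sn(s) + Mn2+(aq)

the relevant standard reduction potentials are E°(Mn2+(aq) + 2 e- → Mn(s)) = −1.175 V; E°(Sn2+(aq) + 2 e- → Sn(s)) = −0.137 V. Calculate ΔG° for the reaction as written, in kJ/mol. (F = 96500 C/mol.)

−200 kJ/mol

In the reaction as written Sn2+(aq) is reduced, so the Sn²⁺/Sn couple is the cathode and Mn²⁺/Mn is the anode.
E°cell = −0.137 − (−1.175) = +1.038 V; balancing electrons gives n = 2.
ΔG° = −nFE°cell = −(2)(96500)(+1.038) J/mol = −200 kJ/mol.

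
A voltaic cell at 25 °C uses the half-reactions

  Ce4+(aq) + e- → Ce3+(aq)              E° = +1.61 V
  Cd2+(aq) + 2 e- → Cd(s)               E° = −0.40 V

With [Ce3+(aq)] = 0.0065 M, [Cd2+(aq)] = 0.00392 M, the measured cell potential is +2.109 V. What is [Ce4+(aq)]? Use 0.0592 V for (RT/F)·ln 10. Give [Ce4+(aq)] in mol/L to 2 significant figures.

0.019 M

With Ce⁴⁺/Ce³⁺ at the cathode and Cd²⁺/Cd at the anode, E°cell = +1.61 − (−0.40) = +2.01 V (n = 2).
Rearranging E = E° − (0.0592/n)·log Q gives log Q = 2(+2.01 − (+2.109))/0.0592 = −3.345.
The balanced reaction is 2 Ce4+(aq) + Cd(s) → 2 Ce3+(aq) + Cd2+(aq), so Q = ([Ce3+(aq)]^2·[Cd2+(aq)]) / [Ce4+(aq)]^2.
Solving for the unknown gives log [Ce4+(aq)] = −1.718, so [Ce4+(aq)] ≈ 0.019 M.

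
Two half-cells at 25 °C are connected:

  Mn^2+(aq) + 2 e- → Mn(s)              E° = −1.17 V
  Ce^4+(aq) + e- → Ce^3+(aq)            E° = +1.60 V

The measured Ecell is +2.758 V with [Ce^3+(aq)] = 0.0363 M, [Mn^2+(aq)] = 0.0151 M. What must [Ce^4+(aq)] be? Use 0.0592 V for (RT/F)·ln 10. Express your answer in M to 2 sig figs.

0.0028 M

Ce⁴⁺/Ce³⁺ is the cathode (higher E°); E°cell = +1.60 − (−1.17) = +2.77 V with n = 2.
From the Nernst equation, log Q = n(E° − E)/0.0592 = 2·(+2.77 − (+2.758))/0.0592 = 0.405.
Balancing electrons gives 2 Ce^4+(aq) + Mn(s) → 2 Ce^3+(aq) + Mn^2+(aq); thus Q = ([Ce^3+(aq)]^2·[Mn^2+(aq)]) / [Ce^4+(aq)]^2.
Substituting the known concentrations and solving, log [Ce^4+(aq)] = −2.553 and [Ce^4+(aq)] = 0.0028 M.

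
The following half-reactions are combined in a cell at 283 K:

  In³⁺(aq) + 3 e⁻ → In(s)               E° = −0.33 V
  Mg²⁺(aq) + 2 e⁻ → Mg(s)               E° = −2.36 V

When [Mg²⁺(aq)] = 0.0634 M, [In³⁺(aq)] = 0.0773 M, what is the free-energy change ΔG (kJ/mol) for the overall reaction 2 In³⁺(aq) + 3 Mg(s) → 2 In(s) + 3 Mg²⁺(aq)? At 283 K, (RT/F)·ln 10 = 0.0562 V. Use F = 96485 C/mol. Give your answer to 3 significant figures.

With In³⁺/In reduced at the cathode, E°cell = −0.33 − (−2.36) = +2.03 V and n = 6.
The reaction quotient is [Mg²⁺(aq)]^3 / [In³⁺(aq)]^2 = 0.0426; by Nernst, E = +2.03 − (0.0562/6)(−1.370) = +2.0428 V.
Finally ΔG = −nFE = −(6)(96485 C/mol)(+2.0428 V) = −1180 kJ/mol.

−1180 kJ/mol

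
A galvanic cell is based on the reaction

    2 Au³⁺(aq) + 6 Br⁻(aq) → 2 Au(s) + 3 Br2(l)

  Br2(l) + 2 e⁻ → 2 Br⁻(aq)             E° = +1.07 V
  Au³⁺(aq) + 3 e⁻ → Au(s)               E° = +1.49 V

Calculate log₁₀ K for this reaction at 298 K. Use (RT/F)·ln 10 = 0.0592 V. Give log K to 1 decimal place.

The Au³⁺/Au couple is reduced (cathode); E°cell = +1.49 − (+1.07) = +0.42 V with n = 6.
At equilibrium E = 0, so log K = nE°cell / 0.0592 = (6)(+0.42) / 0.0592 = 42.6.

log K = 42.6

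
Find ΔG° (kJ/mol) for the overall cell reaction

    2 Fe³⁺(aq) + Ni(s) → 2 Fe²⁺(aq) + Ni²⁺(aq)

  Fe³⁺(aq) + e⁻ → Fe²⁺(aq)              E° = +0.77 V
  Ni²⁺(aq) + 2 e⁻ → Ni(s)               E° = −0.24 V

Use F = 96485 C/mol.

In the reaction as written Fe³⁺(aq) is reduced, so the Fe³⁺/Fe²⁺ couple is the cathode and Ni²⁺/Ni is the anode.
E°cell = +0.77 − (−0.24) = +1.01 V; balancing electrons gives n = 2.
ΔG° = −nFE°cell = −(2)(96485)(+1.01) J/mol = −195 kJ/mol.

−195 kJ/mol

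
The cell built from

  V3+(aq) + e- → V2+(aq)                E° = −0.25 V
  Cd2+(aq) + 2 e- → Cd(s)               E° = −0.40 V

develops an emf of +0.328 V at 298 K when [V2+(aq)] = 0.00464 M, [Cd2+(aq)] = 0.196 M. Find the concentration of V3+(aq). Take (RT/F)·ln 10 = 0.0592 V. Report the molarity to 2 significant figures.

2.1 M

The V³⁺/V²⁺ couple has the larger reduction potential, so it is the cathode: E°cell = −0.25 − (−0.40) = +0.15 V and n = 2.
Since E = E° − (0.0592/n)·log Q, log Q = n(E° − E)/0.0592 = −6.014.
Balancing electrons gives 2 V3+(aq) + Cd(s) → 2 V2+(aq) + Cd2+(aq); thus Q = ([V2+(aq)]^2·[Cd2+(aq)]) / [V3+(aq)]^2.
Isolating [V3+(aq)] in Q = 10^{−6.014} yields log [V3+(aq)] = 0.320, i.e. 2.1 M.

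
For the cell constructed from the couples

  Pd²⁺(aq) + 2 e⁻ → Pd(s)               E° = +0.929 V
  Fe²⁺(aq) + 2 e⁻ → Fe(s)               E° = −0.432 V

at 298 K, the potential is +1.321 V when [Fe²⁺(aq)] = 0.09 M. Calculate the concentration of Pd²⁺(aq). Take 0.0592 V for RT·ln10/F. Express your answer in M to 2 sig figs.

With Pd²⁺/Pd at the cathode and Fe²⁺/Fe at the anode, E°cell = +0.929 − (−0.432) = +1.361 V (n = 2).
Rearranging E = E° − (0.0592/n)·log Q gives log Q = 2(+1.361 − (+1.321))/0.0592 = 1.351.
The balanced reaction is Pd²⁺(aq) + Fe(s) → Pd(s) + Fe²⁺(aq), so Q = [Fe²⁺(aq)] / [Pd²⁺(aq)].
Solving for the unknown gives log [Pd²⁺(aq)] = −2.397, so [Pd²⁺(aq)] ≈ 0.0040 M.

0.0040 M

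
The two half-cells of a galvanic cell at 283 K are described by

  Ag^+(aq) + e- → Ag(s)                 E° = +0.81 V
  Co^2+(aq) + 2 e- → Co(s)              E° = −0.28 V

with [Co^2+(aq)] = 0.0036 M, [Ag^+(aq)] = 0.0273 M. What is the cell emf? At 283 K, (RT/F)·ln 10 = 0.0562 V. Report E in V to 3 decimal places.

Since E°(Ag⁺/Ag) > E°(Co²⁺/Co), Ag⁺/Ag serves as the cathode.
The standard potential is +0.81 − (−0.28) = +1.09 V and the balanced reaction transfers n = 2 electrons.
Balancing gives 2 Ag^+(aq) + Co(s) → 2 Ag(s) + Co^2+(aq); hence Q = [Co^2+(aq)] / [Ag^+(aq)]^2 = 4.83 (log Q = 0.684).
By the Nernst equation, E = +1.09 − (0.0562/2)·(0.684) = +1.071 V.

+1.071 V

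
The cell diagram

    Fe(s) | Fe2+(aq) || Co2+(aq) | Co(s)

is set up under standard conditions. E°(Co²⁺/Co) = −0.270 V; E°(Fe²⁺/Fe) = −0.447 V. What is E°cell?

By convention the left-hand electrode in cell notation is the anode (oxidation) and the right-hand electrode is the cathode (reduction).
E°cell = E°(right) − E°(left) = −0.270 − (−0.447) = +0.177 V.

+0.177 V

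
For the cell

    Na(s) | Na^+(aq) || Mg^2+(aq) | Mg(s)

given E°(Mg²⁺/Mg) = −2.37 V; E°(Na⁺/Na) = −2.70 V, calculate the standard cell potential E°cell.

By convention the left-hand electrode in cell notation is the anode (oxidation) and the right-hand electrode is the cathode (reduction).
E°cell = E°(right) − E°(left) = −2.37 − (−2.70) = +0.33 V.

+0.33 V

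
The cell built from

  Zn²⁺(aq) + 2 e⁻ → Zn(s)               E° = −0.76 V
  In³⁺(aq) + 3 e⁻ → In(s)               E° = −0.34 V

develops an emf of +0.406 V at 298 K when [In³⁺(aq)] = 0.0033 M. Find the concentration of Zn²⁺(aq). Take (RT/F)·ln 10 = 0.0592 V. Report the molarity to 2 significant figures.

The In³⁺/In couple has the larger reduction potential, so it is the cathode: E°cell = −0.34 − (−0.76) = +0.42 V and n = 6.
Rearranging E = E° − (0.0592/n)·log Q gives log Q = 6(+0.42 − (+0.406))/0.0592 = 1.419.
The balanced reaction is 2 In³⁺(aq) + 3 Zn(s) → 2 In(s) + 3 Zn²⁺(aq), so Q = [Zn²⁺(aq)]^3 / [In³⁺(aq)]^2.
Isolating [Zn²⁺(aq)] in Q = 10^{1.419} yields log [Zn²⁺(aq)] = −1.181, i.e. 0.066 M.

0.066 M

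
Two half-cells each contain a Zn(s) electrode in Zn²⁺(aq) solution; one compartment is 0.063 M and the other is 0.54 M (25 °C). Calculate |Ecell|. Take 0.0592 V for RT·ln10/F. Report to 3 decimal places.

0.028 V

For a concentration cell E°cell = 0, since both electrodes use the same couple.
The compartment with the higher Zn²⁺(aq) concentration (0.54 M) acts as the cathode; ions are reduced there and produced at the dilute (0.063 M) anode.
With n = 2, Ecell = −(0.0592/2)·log([dilute]/[conc]) = −(0.0592/2)·log(0.063/0.54) = +0.028 V.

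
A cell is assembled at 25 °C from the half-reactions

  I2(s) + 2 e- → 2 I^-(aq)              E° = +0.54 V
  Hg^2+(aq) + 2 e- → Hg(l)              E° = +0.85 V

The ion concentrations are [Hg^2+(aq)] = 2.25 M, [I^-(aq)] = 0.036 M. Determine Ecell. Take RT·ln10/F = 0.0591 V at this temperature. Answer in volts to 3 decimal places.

+0.235 V

Since E°(Hg²⁺/Hg) > E°(I₂/I⁻), Hg²⁺/Hg serves as the cathode.
The standard potential is +0.85 − (+0.54) = +0.31 V and the balanced reaction transfers n = 2 electrons.
Balancing gives Hg^2+(aq) + 2 I^-(aq) → Hg(l) + I2(s); hence Q = 1 / ([Hg^2+(aq)]·[I^-(aq)]^2) = 343 (log Q = 2.535).
Applying E = E° − (RT ln10/nF)·log Q gives +0.31 − (0.0591/2)(2.535) = +0.235 V.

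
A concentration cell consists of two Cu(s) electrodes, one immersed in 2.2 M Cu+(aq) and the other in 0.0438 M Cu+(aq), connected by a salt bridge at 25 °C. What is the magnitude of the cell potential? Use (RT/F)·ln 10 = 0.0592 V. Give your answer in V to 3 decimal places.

0.101 V

For a concentration cell E°cell = 0, since both electrodes use the same couple.
The compartment with the higher Cu+(aq) concentration (2.2 M) acts as the cathode; ions are reduced there and produced at the dilute (0.0438 M) anode.
With n = 1, Ecell = −(0.0592/1)·log([dilute]/[conc]) = −(0.0592/1)·log(0.0438/2.2) = +0.101 V.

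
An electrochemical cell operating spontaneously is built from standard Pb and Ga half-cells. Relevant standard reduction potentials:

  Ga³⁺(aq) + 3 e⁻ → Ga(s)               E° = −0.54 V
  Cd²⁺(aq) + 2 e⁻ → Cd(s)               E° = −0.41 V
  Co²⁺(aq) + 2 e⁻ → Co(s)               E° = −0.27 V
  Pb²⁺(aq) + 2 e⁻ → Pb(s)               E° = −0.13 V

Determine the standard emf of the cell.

+0.41 V

The Pb²⁺/Pb couple has the higher E°, so Pb ion is reduced (cathode) and Ga is oxidized (anode).
E°cell = E°(cathode) − E°(anode) = −0.13 − (−0.54) = +0.41 V.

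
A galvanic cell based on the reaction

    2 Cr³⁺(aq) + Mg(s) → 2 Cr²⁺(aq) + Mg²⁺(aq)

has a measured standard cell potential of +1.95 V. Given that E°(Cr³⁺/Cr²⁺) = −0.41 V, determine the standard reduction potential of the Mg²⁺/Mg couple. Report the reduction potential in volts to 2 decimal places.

In the reaction as written the Cr³⁺/Cr²⁺ couple is reduced (cathode) and Mg²⁺/Mg is oxidized (anode), so E°cell = E°(Cr³⁺/Cr²⁺) − E°(Mg²⁺/Mg).
E°(Mg²⁺/Mg) = E°(cathode) − E°cell = −0.41 − (+1.95) = −2.36 V.

−2.36 V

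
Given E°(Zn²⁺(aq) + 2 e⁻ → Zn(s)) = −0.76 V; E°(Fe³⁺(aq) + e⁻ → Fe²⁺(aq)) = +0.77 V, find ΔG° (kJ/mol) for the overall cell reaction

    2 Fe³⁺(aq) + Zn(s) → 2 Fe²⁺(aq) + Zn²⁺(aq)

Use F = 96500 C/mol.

In the reaction as written Fe³⁺(aq) is reduced, so the Fe³⁺/Fe²⁺ couple is the cathode and Zn²⁺/Zn is the anode.
E°cell = +0.77 − (−0.76) = +1.53 V; balancing electrons gives n = 2.
ΔG° = −nFE°cell = −(2)(96500)(+1.53) J/mol = −295 kJ/mol.

−295 kJ/mol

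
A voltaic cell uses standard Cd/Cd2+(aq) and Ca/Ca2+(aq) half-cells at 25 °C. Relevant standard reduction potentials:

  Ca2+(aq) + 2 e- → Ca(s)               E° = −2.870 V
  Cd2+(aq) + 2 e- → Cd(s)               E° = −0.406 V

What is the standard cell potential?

+2.464 V

The Cd²⁺/Cd couple has the higher E°, so Cd ion is reduced (cathode) and Ca is oxidized (anode).
E°cell = E°(cathode) − E°(anode) = −0.406 − (−2.870) = +2.464 V.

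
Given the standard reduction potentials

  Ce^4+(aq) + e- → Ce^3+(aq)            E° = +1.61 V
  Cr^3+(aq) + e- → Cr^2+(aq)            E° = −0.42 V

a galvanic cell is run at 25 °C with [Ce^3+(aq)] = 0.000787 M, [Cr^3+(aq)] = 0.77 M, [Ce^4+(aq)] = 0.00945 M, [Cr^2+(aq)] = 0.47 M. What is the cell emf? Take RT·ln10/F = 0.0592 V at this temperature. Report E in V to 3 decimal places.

Ce⁴⁺/Ce³⁺ is reduced (cathode, E° = +1.61 V) and Cr³⁺/Cr²⁺ is oxidized (anode).
E°cell = E°cat − E°an = +1.61 − (−0.42) = +2.03 V; n = 1.
The balanced reaction is Ce^4+(aq) + Cr^2+(aq) → Ce^3+(aq) + Cr^3+(aq), so Q = ([Ce^3+(aq)]·[Cr^3+(aq)]) / ([Ce^4+(aq)]·[Cr^2+(aq)]) = 0.136 and log Q = −0.865.
Applying E = E° − (RT ln10/nF)·log Q gives +2.03 − (0.0592/1)(−0.865) = +2.081 V.

+2.081 V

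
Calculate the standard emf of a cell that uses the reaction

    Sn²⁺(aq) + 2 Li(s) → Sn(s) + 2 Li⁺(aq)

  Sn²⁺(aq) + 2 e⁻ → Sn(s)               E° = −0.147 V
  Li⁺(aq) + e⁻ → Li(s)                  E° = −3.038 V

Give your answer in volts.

+2.891 V

Sn²⁺(aq) gains electrons, so the Sn²⁺/Sn couple is the cathode; the Li⁺/Li couple is the anode.
E°cell = E°(cathode) − E°(anode) = −0.147 − (−3.038) = +2.891 V.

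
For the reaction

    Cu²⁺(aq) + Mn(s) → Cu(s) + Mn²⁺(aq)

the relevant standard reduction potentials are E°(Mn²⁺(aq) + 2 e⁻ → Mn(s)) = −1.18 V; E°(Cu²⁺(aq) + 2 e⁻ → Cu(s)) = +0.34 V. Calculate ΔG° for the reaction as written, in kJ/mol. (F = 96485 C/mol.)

−293 kJ/mol

In the reaction as written Cu²⁺(aq) is reduced, so the Cu²⁺/Cu couple is the cathode and Mn²⁺/Mn is the anode.
E°cell = +0.34 − (−1.18) = +1.52 V; balancing electrons gives n = 2.
ΔG° = −nFE°cell = −(2)(96485)(+1.52) J/mol = −293 kJ/mol.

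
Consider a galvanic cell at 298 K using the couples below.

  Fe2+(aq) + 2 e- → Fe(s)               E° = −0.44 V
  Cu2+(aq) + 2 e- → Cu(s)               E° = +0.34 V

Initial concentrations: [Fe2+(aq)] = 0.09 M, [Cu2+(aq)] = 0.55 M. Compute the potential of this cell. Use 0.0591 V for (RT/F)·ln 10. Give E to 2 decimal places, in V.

Since E°(Cu²⁺/Cu) > E°(Fe²⁺/Fe), Cu²⁺/Cu serves as the cathode.
E°cell = E°cat − E°an = +0.34 − (−0.44) = +0.78 V; n = 2.
The balanced reaction is Cu2+(aq) + Fe(s) → Cu(s) + Fe2+(aq), so Q = [Fe2+(aq)] / [Cu2+(aq)] = 0.164 and log Q = −0.786.
E = E° − (0.0591/n)·log Q = +0.78 − (0.0591/2)(−0.786) = +0.80 V.

+0.80 V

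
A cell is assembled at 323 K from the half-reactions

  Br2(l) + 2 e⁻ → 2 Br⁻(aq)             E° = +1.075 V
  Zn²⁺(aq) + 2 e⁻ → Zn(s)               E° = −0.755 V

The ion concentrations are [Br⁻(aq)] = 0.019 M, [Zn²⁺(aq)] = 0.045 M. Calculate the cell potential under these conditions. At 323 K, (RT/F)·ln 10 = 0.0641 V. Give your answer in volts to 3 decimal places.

Since E°(Br₂/Br⁻) > E°(Zn²⁺/Zn), Br₂/Br⁻ serves as the cathode.
E°cell = +1.075 − (−0.755) = +1.830 V, with n = 2 electrons transferred.
The balanced reaction is Br2(l) + Zn(s) → 2 Br⁻(aq) + Zn²⁺(aq), so Q = [Br⁻(aq)]^2·[Zn²⁺(aq)] = 1.62×10^−5 and log Q = −4.789.
Applying E = E° − (RT ln10/nF)·log Q gives +1.830 − (0.0641/2)(−4.789) = +1.983 V.

+1.983 V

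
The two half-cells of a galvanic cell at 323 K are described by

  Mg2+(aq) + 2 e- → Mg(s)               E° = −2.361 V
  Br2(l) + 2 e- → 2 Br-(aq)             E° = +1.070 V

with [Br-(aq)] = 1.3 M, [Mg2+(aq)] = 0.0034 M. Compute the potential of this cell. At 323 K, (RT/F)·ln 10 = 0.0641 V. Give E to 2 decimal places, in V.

+3.50 V

Br₂/Br⁻ is reduced (cathode, E° = +1.070 V) and Mg²⁺/Mg is oxidized (anode).
E°cell = +1.070 − (−2.361) = +3.431 V, with n = 2 electrons transferred.
Balancing gives Br2(l) + Mg(s) → 2 Br-(aq) + Mg2+(aq); hence Q = [Br-(aq)]^2·[Mg2+(aq)] = 0.00575 (log Q = −2.241).
E = E° − (0.0641/n)·log Q = +3.431 − (0.0641/2)(−2.241) = +3.50 V.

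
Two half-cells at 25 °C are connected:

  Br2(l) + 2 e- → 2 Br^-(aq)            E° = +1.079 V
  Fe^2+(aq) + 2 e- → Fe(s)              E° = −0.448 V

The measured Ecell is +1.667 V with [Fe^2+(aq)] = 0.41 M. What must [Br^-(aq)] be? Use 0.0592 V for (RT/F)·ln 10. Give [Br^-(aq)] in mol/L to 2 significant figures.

0.0067 M

The Br₂/Br⁻ couple has the larger reduction potential, so it is the cathode: E°cell = +1.079 − (−0.448) = +1.527 V and n = 2.
From the Nernst equation, log Q = n(E° − E)/0.0592 = 2·(+1.527 − (+1.667))/0.0592 = −4.730.
The balanced reaction is Br2(l) + Fe(s) → 2 Br^-(aq) + Fe^2+(aq), so Q = [Br^-(aq)]^2·[Fe^2+(aq)].
Solving for the unknown gives log [Br^-(aq)] = −2.171, so [Br^-(aq)] ≈ 0.0067 M.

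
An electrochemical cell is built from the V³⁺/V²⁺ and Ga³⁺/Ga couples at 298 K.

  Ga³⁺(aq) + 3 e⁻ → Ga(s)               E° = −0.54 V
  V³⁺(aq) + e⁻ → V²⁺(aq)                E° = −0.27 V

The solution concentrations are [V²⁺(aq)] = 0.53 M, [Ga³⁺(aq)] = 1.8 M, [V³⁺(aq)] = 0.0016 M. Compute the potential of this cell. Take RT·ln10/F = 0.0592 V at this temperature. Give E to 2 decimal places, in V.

Since E°(V³⁺/V²⁺) > E°(Ga³⁺/Ga), V³⁺/V²⁺ serves as the cathode.
E°cell = −0.27 − (−0.54) = +0.27 V, with n = 3 electrons transferred.
For the overall reaction 3 V³⁺(aq) + Ga(s) → 3 V²⁺(aq) + Ga³⁺(aq), Q = ([V²⁺(aq)]^3·[Ga³⁺(aq)]) / [V³⁺(aq)]^3 = 6.54×10^7, giving log Q = 7.816.
E = E° − (0.0592/n)·log Q = +0.27 − (0.0592/3)(7.816) = +0.12 V.

+0.12 V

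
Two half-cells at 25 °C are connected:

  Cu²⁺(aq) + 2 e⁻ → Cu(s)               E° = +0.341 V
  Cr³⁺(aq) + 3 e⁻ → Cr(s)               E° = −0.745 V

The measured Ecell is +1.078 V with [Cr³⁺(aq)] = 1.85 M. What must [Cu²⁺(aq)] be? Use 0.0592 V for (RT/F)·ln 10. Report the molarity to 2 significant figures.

The Cu²⁺/Cu couple has the larger reduction potential, so it is the cathode: E°cell = +0.341 − (−0.745) = +1.086 V and n = 6.
Rearranging E = E° − (0.0592/n)·log Q gives log Q = 6(+1.086 − (+1.078))/0.0592 = 0.811.
Balancing electrons gives 3 Cu²⁺(aq) + 2 Cr(s) → 3 Cu(s) + 2 Cr³⁺(aq); thus Q = [Cr³⁺(aq)]^2 / [Cu²⁺(aq)]^3.
Isolating [Cu²⁺(aq)] in Q = 10^{0.811} yields log [Cu²⁺(aq)] = −0.092, i.e. 0.81 M.

0.81 M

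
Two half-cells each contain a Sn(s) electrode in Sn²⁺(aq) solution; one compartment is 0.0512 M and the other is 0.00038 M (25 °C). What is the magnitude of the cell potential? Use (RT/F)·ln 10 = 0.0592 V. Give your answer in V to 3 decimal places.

For a concentration cell E°cell = 0, since both electrodes use the same couple.
The compartment with the higher Sn²⁺(aq) concentration (0.0512 M) acts as the cathode; ions are reduced there and produced at the dilute (0.00038 M) anode.
With n = 2, Ecell = −(0.0592/2)·log([dilute]/[conc]) = −(0.0592/2)·log(0.00038/0.0512) = +0.063 V.

0.063 V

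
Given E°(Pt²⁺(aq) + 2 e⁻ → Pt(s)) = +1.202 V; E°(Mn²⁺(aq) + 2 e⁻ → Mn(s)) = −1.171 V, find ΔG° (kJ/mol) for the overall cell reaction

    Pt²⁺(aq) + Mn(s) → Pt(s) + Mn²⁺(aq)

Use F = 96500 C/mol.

In the reaction as written Pt²⁺(aq) is reduced, so the Pt²⁺/Pt couple is the cathode and Mn²⁺/Mn is the anode.
E°cell = +1.202 − (−1.171) = +2.373 V; balancing electrons gives n = 2.
ΔG° = −nFE°cell = −(2)(96500)(+2.373) J/mol = −458 kJ/mol.

−458 kJ/mol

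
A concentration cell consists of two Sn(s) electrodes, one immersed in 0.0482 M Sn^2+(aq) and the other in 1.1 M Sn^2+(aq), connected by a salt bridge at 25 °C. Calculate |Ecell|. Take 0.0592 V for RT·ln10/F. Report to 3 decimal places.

0.040 V

For a concentration cell E°cell = 0, since both electrodes use the same couple.
The compartment with the higher Sn^2+(aq) concentration (1.1 M) acts as the cathode; ions are reduced there and produced at the dilute (0.0482 M) anode.
With n = 2, Ecell = −(0.0592/2)·log([dilute]/[conc]) = −(0.0592/2)·log(0.0482/1.1) = +0.040 V.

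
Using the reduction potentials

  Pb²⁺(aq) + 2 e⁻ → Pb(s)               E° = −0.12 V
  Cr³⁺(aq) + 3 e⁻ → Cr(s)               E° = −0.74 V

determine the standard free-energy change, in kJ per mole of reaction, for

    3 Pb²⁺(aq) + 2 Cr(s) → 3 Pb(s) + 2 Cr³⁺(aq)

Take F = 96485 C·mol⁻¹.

In the reaction as written Pb²⁺(aq) is reduced, so the Pb²⁺/Pb couple is the cathode and Cr³⁺/Cr is the anode.
E°cell = −0.12 − (−0.74) = +0.62 V; balancing electrons gives n = 6.
ΔG° = −nFE°cell = −(6)(96485)(+0.62) J/mol = −359 kJ/mol.

−359 kJ/mol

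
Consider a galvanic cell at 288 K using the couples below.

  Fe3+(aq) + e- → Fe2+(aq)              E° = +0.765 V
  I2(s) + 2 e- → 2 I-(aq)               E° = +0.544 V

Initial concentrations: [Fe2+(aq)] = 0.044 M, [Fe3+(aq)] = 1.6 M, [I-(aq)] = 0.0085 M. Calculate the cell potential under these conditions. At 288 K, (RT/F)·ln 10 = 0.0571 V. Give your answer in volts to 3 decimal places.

+0.192 V

Fe³⁺/Fe²⁺ is reduced (cathode, E° = +0.765 V) and I₂/I⁻ is oxidized (anode).
The standard potential is +0.765 − (+0.544) = +0.221 V and the balanced reaction transfers n = 2 electrons.
For the overall reaction 2 Fe3+(aq) + 2 I-(aq) → 2 Fe2+(aq) + I2(s), Q = [Fe2+(aq)]^2 / ([Fe3+(aq)]^2·[I-(aq)]^2) = 10.5, giving log Q = 1.020.
By the Nernst equation, E = +0.221 − (0.0571/2)·(1.020) = +0.192 V.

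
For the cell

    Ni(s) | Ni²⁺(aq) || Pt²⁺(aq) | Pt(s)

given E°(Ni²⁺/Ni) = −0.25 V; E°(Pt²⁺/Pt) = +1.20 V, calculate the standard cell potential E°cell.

By convention the left-hand electrode in cell notation is the anode (oxidation) and the right-hand electrode is the cathode (reduction).
E°cell = E°(right) − E°(left) = +1.20 − (−0.25) = +1.45 V.

+1.45 V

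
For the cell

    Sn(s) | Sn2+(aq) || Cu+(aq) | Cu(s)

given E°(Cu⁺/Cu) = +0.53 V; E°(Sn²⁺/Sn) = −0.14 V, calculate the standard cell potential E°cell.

By convention the left-hand electrode in cell notation is the anode (oxidation) and the right-hand electrode is the cathode (reduction).
E°cell = E°(right) − E°(left) = +0.53 − (−0.14) = +0.67 V.

+0.67 V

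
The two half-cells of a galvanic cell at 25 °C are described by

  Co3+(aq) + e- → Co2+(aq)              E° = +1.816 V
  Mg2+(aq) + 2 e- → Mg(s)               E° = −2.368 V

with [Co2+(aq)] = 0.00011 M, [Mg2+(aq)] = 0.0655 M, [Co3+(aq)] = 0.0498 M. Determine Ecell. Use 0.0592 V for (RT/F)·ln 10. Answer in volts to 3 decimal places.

+4.376 V

Co³⁺/Co²⁺ is reduced (cathode, E° = +1.816 V) and Mg²⁺/Mg is oxidized (anode).
The standard potential is +1.816 − (−2.368) = +4.184 V and the balanced reaction transfers n = 2 electrons.
For the overall reaction 2 Co3+(aq) + Mg(s) → 2 Co2+(aq) + Mg2+(aq), Q = ([Co2+(aq)]^2·[Mg2+(aq)]) / [Co3+(aq)]^2 = 3.2×10^−7, giving log Q = −6.495.
By the Nernst equation, E = +4.184 − (0.0592/2)·(−6.495) = +4.376 V.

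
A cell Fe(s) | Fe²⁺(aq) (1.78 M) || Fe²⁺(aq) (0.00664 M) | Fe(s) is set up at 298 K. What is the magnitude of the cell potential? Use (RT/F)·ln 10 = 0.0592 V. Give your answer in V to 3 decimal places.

0.072 V

For a concentration cell E°cell = 0, since both electrodes use the same couple.
The compartment with the higher Fe²⁺(aq) concentration (1.78 M) acts as the cathode; ions are reduced there and produced at the dilute (0.00664 M) anode.
With n = 2, Ecell = −(0.0592/2)·log([dilute]/[conc]) = −(0.0592/2)·log(0.00664/1.78) = +0.072 V.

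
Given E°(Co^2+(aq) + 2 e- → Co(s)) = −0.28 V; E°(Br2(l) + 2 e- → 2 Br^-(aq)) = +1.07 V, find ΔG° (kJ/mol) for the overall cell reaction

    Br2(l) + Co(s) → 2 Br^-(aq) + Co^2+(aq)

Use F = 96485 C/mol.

−261 kJ/mol

In the reaction as written Br2(l) is reduced, so the Br₂/Br⁻ couple is the cathode and Co²⁺/Co is the anode.
E°cell = +1.07 − (−0.28) = +1.35 V; balancing electrons gives n = 2.
ΔG° = −nFE°cell = −(2)(96485)(+1.35) J/mol = −261 kJ/mol.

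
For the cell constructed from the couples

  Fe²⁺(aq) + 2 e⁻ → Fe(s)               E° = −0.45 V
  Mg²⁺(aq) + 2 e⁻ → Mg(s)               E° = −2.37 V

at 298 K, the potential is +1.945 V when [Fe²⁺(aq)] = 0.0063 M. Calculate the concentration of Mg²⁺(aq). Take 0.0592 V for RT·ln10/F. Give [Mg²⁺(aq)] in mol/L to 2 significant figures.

0.00090 M

Fe²⁺/Fe is the cathode (higher E°); E°cell = −0.45 − (−2.37) = +1.92 V with n = 2.
Since E = E° − (0.0592/n)·log Q, log Q = n(E° − E)/0.0592 = −0.845.
For Fe²⁺(aq) + Mg(s) → Fe(s) + Mg²⁺(aq), the reaction quotient is Q = [Mg²⁺(aq)] / [Fe²⁺(aq)].
Solving for the unknown gives log [Mg²⁺(aq)] = −3.046, so [Mg²⁺(aq)] ≈ 0.00090 M.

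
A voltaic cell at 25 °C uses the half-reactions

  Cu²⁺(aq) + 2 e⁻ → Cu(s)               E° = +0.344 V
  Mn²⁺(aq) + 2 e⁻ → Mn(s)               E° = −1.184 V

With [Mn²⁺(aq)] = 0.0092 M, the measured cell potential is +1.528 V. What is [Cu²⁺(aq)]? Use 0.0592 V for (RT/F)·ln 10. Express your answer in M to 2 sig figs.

Cu²⁺/Cu is the cathode (higher E°); E°cell = +0.344 − (−1.184) = +1.528 V with n = 2.
Since E = E° − (0.0592/n)·log Q, log Q = n(E° − E)/0.0592 = 0.000.
The balanced reaction is Cu²⁺(aq) + Mn(s) → Cu(s) + Mn²⁺(aq), so Q = [Mn²⁺(aq)] / [Cu²⁺(aq)].
Solving for the unknown gives log [Cu²⁺(aq)] = −2.036, so [Cu²⁺(aq)] ≈ 0.0092 M.

0.0092 M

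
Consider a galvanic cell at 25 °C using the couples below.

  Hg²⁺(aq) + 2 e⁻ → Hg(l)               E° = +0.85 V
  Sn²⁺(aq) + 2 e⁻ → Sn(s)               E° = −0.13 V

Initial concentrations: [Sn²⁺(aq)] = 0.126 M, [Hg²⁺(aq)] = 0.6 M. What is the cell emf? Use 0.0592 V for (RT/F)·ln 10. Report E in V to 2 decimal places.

Since E°(Hg²⁺/Hg) > E°(Sn²⁺/Sn), Hg²⁺/Hg serves as the cathode.
The standard potential is +0.85 − (−0.13) = +0.98 V and the balanced reaction transfers n = 2 electrons.
Balancing gives Hg²⁺(aq) + Sn(s) → Hg(l) + Sn²⁺(aq); hence Q = [Sn²⁺(aq)] / [Hg²⁺(aq)] = 0.21 (log Q = −0.678).
E = E° − (0.0592/n)·log Q = +0.98 − (0.0592/2)(−0.678) = +1.00 V.

+1.00 V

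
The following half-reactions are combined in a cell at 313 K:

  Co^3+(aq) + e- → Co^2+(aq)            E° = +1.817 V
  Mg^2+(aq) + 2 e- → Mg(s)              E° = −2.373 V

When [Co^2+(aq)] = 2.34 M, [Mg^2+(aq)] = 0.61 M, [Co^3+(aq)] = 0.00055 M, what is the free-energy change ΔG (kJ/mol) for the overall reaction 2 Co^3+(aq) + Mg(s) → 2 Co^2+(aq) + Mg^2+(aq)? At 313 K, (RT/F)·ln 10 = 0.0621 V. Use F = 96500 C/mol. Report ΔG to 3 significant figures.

−766 kJ/mol

The standard cell potential is +1.817 − (−2.373) = +4.190 V, with n = 2 electrons in the balanced equation.
Here Q = ([Co^2+(aq)]^2·[Mg^2+(aq)]) / [Co^3+(aq)]^2 = 1.1×10^7 (log Q = 7.043), giving E = +4.190 − (0.0621/2)·(7.043) = +3.9713 V.
Finally ΔG = −nFE = −(2)(96500 C/mol)(+3.9713 V) = −766 kJ/mol.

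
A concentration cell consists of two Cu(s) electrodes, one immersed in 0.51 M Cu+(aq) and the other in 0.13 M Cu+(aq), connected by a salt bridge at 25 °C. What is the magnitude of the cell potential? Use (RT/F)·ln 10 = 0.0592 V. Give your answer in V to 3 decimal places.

0.035 V

For a concentration cell E°cell = 0, since both electrodes use the same couple.
The compartment with the higher Cu+(aq) concentration (0.51 M) acts as the cathode; ions are reduced there and produced at the dilute (0.13 M) anode.
With n = 1, Ecell = −(0.0592/1)·log([dilute]/[conc]) = −(0.0592/1)·log(0.13/0.51) = +0.035 V.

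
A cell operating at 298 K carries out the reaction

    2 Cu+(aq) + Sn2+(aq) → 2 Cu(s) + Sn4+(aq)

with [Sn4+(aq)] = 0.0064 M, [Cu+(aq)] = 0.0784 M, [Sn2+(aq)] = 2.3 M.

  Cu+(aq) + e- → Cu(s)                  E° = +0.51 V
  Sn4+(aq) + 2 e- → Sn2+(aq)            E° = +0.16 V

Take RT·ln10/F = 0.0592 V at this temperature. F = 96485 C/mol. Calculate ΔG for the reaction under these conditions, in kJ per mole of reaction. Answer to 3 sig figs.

The standard cell potential is +0.51 − (+0.16) = +0.35 V, with n = 2 electrons in the balanced equation.
Here Q = [Sn4+(aq)] / ([Cu+(aq)]^2·[Sn2+(aq)]) = 0.453 (log Q = −0.344), giving E = +0.35 − (0.0592/2)·(−0.344) = +0.3602 V.
ΔG = −nFE = −(2)(96485)(+0.3602) J/mol = −69.5 kJ/mol.

−69.5 kJ/mol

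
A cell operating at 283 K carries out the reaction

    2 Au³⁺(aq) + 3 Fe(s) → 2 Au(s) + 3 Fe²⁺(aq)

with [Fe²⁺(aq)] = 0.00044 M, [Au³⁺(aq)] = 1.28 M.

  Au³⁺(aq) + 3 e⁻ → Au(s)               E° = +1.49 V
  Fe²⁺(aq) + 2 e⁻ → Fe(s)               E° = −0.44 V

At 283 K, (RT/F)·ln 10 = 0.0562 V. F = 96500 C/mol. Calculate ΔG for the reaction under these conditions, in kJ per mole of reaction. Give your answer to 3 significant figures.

−1170 kJ/mol

E°cell = +1.49 − (−0.44) = +1.93 V; the balanced reaction transfers n = 6 electrons.
Here Q = [Fe²⁺(aq)]^3 / [Au³⁺(aq)]^2 = 5.2×10^−11 (log Q = −10.284), giving E = +1.93 − (0.0562/6)·(−10.284) = +2.0263 V.
Finally ΔG = −nFE = −(6)(96500 C/mol)(+2.0263 V) = −1170 kJ/mol.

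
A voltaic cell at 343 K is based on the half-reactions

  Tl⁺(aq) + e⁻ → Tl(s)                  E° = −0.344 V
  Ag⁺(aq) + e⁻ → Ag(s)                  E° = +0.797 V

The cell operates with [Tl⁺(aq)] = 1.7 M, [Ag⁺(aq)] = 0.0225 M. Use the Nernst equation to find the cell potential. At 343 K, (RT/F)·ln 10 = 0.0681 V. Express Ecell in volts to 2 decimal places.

+1.01 V

Since E°(Ag⁺/Ag) > E°(Tl⁺/Tl), Ag⁺/Ag serves as the cathode.
The standard potential is +0.797 − (−0.344) = +1.141 V and the balanced reaction transfers n = 1 electron.
Balancing gives Ag⁺(aq) + Tl(s) → Ag(s) + Tl⁺(aq); hence Q = [Tl⁺(aq)] / [Ag⁺(aq)] = 75.6 (log Q = 1.878).
E = E° − (0.0681/n)·log Q = +1.141 − (0.0681/1)(1.878) = +1.01 V.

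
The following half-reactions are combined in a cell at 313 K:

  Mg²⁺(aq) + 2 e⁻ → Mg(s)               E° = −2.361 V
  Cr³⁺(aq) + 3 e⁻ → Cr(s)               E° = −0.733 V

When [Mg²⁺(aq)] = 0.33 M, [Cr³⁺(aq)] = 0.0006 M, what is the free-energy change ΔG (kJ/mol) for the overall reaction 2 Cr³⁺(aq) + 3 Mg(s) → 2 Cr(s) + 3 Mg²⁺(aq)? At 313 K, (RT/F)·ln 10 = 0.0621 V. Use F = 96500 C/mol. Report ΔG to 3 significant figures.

−913 kJ/mol

The standard cell potential is −0.733 − (−2.361) = +1.628 V, with n = 6 electrons in the balanced equation.
The reaction quotient is [Mg²⁺(aq)]^3 / [Cr³⁺(aq)]^2 = 9.98×10^4; by Nernst, E = +1.628 − (0.0621/6)(4.999) = +1.5763 V.
ΔG = −nFE = −(6)(96500)(+1.5763) J/mol = −913 kJ/mol.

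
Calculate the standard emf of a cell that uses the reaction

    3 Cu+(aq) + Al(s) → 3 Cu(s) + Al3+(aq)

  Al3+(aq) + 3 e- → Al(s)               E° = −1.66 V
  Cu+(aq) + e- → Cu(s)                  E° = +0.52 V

Cu+(aq) gains electrons, so the Cu⁺/Cu couple is the cathode; the Al³⁺/Al couple is the anode.
E°cell = E°(cathode) − E°(anode) = +0.52 − (−1.66) = +2.18 V.

+2.18 V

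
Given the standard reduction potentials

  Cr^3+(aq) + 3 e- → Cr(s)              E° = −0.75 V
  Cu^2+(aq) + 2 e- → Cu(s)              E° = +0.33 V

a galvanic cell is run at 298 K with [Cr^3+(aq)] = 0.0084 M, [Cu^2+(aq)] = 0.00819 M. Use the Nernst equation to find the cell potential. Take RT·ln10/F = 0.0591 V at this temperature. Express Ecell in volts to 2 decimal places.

+1.06 V

Since E°(Cu²⁺/Cu) > E°(Cr³⁺/Cr), Cu²⁺/Cu serves as the cathode.
The standard potential is +0.33 − (−0.75) = +1.08 V and the balanced reaction transfers n = 6 electrons.
Balancing gives 3 Cu^2+(aq) + 2 Cr(s) → 3 Cu(s) + 2 Cr^3+(aq); hence Q = [Cr^3+(aq)]^2 / [Cu^2+(aq)]^3 = 128 (log Q = 2.109).
Applying E = E° − (RT ln10/nF)·log Q gives +1.08 − (0.0591/6)(2.109) = +1.06 V.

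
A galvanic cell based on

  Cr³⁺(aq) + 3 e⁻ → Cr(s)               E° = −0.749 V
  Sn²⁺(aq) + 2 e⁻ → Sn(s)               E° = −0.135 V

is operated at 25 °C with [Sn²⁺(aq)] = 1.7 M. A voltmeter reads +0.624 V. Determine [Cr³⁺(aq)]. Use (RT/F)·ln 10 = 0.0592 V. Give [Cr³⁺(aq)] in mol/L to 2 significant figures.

0.69 M

Sn²⁺/Sn is the cathode (higher E°); E°cell = −0.135 − (−0.749) = +0.614 V with n = 6.
From the Nernst equation, log Q = n(E° − E)/0.0592 = 6·(+0.614 − (+0.624))/0.0592 = −1.014.
Balancing electrons gives 3 Sn²⁺(aq) + 2 Cr(s) → 3 Sn(s) + 2 Cr³⁺(aq); thus Q = [Cr³⁺(aq)]^2 / [Sn²⁺(aq)]^3.
Isolating [Cr³⁺(aq)] in Q = 10^{−1.014} yields log [Cr³⁺(aq)] = −0.161, i.e. 0.69 M.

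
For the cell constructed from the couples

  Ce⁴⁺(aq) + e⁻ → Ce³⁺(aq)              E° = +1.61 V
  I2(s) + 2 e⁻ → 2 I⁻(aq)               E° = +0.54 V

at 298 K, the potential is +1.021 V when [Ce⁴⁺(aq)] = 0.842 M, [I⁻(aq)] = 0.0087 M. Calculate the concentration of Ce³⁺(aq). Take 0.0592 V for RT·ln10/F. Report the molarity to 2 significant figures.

With Ce⁴⁺/Ce³⁺ at the cathode and I₂/I⁻ at the anode, E°cell = +1.61 − (+0.54) = +1.07 V (n = 2).
Since E = E° − (0.0592/n)·log Q, log Q = n(E° − E)/0.0592 = 1.655.
Balancing electrons gives 2 Ce⁴⁺(aq) + 2 I⁻(aq) → 2 Ce³⁺(aq) + I2(s); thus Q = [Ce³⁺(aq)]^2 / ([Ce⁴⁺(aq)]^2·[I⁻(aq)]^2).
Isolating [Ce³⁺(aq)] in Q = 10^{1.655} yields log [Ce³⁺(aq)] = −1.308, i.e. 0.049 M.

0.049 M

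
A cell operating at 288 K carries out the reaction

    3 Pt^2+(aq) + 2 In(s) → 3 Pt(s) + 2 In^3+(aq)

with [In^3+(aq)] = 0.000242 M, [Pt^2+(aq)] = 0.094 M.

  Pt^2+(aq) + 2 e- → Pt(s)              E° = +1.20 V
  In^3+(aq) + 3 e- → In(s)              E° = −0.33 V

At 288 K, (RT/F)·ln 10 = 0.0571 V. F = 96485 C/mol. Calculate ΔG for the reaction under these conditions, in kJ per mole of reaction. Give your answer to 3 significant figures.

−909 kJ/mol

E°cell = +1.20 − (−0.33) = +1.53 V; the balanced reaction transfers n = 6 electrons.
Q = [In^3+(aq)]^2 / [Pt^2+(aq)]^3 = 7.05×10^−5, so log Q = −4.152 and E = +1.53 − (0.0571/6)(−4.152) = +1.5695 V.
Finally ΔG = −nFE = −(6)(96485 C/mol)(+1.5695 V) = −909 kJ/mol.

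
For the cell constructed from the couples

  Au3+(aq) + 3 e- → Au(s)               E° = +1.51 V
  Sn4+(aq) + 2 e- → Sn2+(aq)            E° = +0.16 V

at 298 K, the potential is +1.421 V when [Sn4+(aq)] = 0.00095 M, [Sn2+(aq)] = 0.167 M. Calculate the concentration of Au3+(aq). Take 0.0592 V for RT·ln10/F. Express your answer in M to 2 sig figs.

1.7 M

Au³⁺/Au is the cathode (higher E°); E°cell = +1.51 − (+0.16) = +1.35 V with n = 6.
From the Nernst equation, log Q = n(E° − E)/0.0592 = 6·(+1.35 − (+1.421))/0.0592 = −7.196.
For 2 Au3+(aq) + 3 Sn2+(aq) → 2 Au(s) + 3 Sn4+(aq), the reaction quotient is Q = [Sn4+(aq)]^3 / ([Au3+(aq)]^2·[Sn2+(aq)]^3).
Solving for the unknown gives log [Au3+(aq)] = 0.231, so [Au3+(aq)] ≈ 1.7 M.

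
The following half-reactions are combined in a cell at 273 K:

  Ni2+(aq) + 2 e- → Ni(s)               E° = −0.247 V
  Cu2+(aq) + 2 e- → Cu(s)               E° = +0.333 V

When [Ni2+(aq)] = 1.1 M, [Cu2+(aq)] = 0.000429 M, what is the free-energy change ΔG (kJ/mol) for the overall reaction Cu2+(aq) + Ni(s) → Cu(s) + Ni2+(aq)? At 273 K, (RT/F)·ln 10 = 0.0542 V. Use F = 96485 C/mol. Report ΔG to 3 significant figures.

−94.1 kJ/mol

The standard cell potential is +0.333 − (−0.247) = +0.580 V, with n = 2 electrons in the balanced equation.
Q = [Ni2+(aq)] / [Cu2+(aq)] = 2.56×10^3, so log Q = 3.409 and E = +0.580 − (0.0542/2)(3.409) = +0.4876 V.
ΔG = −nFE = −(2)(96485)(+0.4876) J/mol = −94.1 kJ/mol.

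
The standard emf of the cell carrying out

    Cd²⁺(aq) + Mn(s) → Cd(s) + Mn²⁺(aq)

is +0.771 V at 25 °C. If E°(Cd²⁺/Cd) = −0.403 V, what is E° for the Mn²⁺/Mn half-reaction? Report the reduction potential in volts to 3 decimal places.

In the reaction as written the Cd²⁺/Cd couple is reduced (cathode) and Mn²⁺/Mn is oxidized (anode), so E°cell = E°(Cd²⁺/Cd) − E°(Mn²⁺/Mn).
E°(Mn²⁺/Mn) = E°(cathode) − E°cell = −0.403 − (+0.771) = −1.174 V.

−1.174 V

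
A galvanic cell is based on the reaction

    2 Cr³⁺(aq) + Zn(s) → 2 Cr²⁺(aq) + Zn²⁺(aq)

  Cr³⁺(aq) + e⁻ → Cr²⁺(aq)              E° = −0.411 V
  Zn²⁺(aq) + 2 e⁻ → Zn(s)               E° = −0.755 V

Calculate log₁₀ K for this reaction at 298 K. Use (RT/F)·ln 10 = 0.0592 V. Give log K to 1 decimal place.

log K = 11.6

The Cr³⁺/Cr²⁺ couple is reduced (cathode); E°cell = −0.411 − (−0.755) = +0.344 V with n = 2.
At equilibrium E = 0, so log K = nE°cell / 0.0592 = (2)(+0.344) / 0.0592 = 11.6.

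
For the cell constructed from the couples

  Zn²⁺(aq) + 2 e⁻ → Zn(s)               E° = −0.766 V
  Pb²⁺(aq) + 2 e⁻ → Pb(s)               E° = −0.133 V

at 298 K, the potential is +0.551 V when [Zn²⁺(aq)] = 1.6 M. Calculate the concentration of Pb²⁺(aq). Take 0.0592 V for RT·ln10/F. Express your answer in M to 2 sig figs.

0.0027 M

With Pb²⁺/Pb at the cathode and Zn²⁺/Zn at the anode, E°cell = −0.133 − (−0.766) = +0.633 V (n = 2).
Since E = E° − (0.0592/n)·log Q, log Q = n(E° − E)/0.0592 = 2.770.
The balanced reaction is Pb²⁺(aq) + Zn(s) → Pb(s) + Zn²⁺(aq), so Q = [Zn²⁺(aq)] / [Pb²⁺(aq)].
Substituting the known concentrations and solving, log [Pb²⁺(aq)] = −2.566 and [Pb²⁺(aq)] = 0.0027 M.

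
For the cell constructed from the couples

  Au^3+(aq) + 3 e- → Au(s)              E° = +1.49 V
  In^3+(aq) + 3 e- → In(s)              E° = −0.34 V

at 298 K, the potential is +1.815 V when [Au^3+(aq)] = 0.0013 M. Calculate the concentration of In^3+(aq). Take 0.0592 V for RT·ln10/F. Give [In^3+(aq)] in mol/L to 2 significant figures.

Au³⁺/Au is the cathode (higher E°); E°cell = +1.49 − (−0.34) = +1.83 V with n = 3.
Since E = E° − (0.0592/n)·log Q, log Q = n(E° − E)/0.0592 = 0.760.
Balancing electrons gives Au^3+(aq) + In(s) → Au(s) + In^3+(aq); thus Q = [In^3+(aq)] / [Au^3+(aq)].
Isolating [In^3+(aq)] in Q = 10^{0.760} yields log [In^3+(aq)] = −2.126, i.e. 0.0075 M.

0.0075 M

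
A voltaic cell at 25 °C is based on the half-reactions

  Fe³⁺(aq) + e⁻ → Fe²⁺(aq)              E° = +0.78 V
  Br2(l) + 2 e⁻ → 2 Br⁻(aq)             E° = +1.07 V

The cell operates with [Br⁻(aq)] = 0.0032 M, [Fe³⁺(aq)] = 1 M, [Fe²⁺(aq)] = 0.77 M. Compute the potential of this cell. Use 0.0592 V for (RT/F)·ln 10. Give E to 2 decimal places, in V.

Since E°(Br₂/Br⁻) > E°(Fe³⁺/Fe²⁺), Br₂/Br⁻ serves as the cathode.
The standard potential is +1.07 − (+0.78) = +0.29 V and the balanced reaction transfers n = 2 electrons.
For the overall reaction Br2(l) + 2 Fe²⁺(aq) → 2 Br⁻(aq) + 2 Fe³⁺(aq), Q = ([Br⁻(aq)]^2·[Fe³⁺(aq)]^2) / [Fe²⁺(aq)]^2 = 1.73×10^−5, giving log Q = −4.763.
E = E° − (0.0592/n)·log Q = +0.29 − (0.0592/2)(−4.763) = +0.43 V.

+0.43 V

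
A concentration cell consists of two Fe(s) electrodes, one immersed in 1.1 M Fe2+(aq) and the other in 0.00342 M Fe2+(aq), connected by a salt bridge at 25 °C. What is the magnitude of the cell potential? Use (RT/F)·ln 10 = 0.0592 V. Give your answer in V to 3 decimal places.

For a concentration cell E°cell = 0, since both electrodes use the same couple.
The compartment with the higher Fe2+(aq) concentration (1.1 M) acts as the cathode; ions are reduced there and produced at the dilute (0.00342 M) anode.
With n = 2, Ecell = −(0.0592/2)·log([dilute]/[conc]) = −(0.0592/2)·log(0.00342/1.1) = +0.074 V.

0.074 V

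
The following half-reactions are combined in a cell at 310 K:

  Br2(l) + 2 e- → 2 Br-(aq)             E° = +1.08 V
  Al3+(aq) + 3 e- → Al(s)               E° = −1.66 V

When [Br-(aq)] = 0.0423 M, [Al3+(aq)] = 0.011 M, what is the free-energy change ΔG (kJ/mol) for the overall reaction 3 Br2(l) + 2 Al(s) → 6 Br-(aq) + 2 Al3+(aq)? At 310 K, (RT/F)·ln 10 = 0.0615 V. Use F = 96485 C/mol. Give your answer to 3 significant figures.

−1660 kJ/mol

The standard cell potential is +1.08 − (−1.66) = +2.74 V, with n = 6 electrons in the balanced equation.
The reaction quotient is [Br-(aq)]^6·[Al3+(aq)]^2 = 6.93×10^−13; by Nernst, E = +2.74 − (0.0615/6)(−12.159) = +2.8646 V.
ΔG = −nFE = −(6)(96485)(+2.8646) J/mol = −1660 kJ/mol.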